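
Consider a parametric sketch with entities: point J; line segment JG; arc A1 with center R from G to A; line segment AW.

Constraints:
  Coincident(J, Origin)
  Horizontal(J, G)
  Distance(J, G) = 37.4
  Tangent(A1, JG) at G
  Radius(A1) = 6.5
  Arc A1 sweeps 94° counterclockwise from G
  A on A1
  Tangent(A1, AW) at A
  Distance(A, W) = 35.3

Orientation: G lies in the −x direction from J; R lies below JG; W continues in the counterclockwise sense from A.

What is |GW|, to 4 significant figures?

42.36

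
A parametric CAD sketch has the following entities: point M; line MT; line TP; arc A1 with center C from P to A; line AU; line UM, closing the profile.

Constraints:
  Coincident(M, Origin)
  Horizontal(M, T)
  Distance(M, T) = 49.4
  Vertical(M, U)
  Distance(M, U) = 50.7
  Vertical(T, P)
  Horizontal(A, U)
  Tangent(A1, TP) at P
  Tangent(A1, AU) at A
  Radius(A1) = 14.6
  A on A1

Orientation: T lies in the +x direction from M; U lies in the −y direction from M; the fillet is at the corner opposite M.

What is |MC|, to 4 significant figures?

50.14

M is at the origin; M and T share the same y with |MT| = 49.4 and T on the +x side, so T = (49.40, 0.000). MU is vertical with |MU| = 50.7 and U on the −y side, so U = (0.000, -50.70). The virtual corner opposite M is at (49.40, -50.70). The tangent condition forces CP to be normal to TP and tangency of A1 to AU means the radius CA is perpendicular to AU, with radius 14.6, so the center C sits 14.6 in from both sides at C = (34.80, -36.10). Then |MC| = |C − M| = 50.14.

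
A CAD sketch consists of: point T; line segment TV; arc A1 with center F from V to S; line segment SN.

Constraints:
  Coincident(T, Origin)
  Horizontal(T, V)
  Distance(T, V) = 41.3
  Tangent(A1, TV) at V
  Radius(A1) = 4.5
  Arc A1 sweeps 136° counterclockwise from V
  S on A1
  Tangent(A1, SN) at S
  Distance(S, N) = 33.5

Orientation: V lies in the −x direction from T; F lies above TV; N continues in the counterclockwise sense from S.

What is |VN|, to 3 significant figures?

37.4

On A1, V sits at bearing -90° from F; a 136° counterclockwise sweep puts S at bearing 46°, so S = F + 4.5·(cos 46°, sin 46°) = (-38.2, 7.74). The tangent condition forces FS to be normal to SN, so SN runs along (−sin 46°, cos 46°); with |SN| = 33.5, N = (-62.3, 31.0). Then |VN| = |N − V| = 37.4.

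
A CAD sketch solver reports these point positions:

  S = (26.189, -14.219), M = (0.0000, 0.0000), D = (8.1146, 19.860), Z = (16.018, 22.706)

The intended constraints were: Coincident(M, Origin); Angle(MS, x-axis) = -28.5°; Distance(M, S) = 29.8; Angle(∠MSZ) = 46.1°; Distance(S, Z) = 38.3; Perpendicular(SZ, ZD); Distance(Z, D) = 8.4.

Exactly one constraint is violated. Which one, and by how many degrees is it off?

Perpendicular(SZ, ZD) — off by 4.40°.

M = (0.00, 0.00) ✓; MS at -28.50° ✓; |MS| = 29.80 ✓; ∠MSZ = 46.10° ✓; |SZ| = 38.30 ✓; ∠(SZ, ZD) = 94.40° ✗; |ZD| = 8.400 ✓.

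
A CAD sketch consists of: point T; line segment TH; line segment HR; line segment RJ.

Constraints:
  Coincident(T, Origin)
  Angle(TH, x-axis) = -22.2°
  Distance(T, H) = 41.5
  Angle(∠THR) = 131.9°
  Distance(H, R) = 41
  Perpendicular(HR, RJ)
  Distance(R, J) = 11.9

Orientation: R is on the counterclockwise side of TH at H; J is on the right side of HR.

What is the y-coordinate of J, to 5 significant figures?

-8.4763

∠THR = 131.9°, so HR runs at -22.2° + (180° − 131.9°) = 25.900° from the x-axis; with |HR| = 41.0, R = H + 41.0·(cos 25.900°, sin 25.900°) = (75.305, 2.2285). HR is perpendicular to RJ; with |RJ| = 11.9 on the right of HR, J = R + 11.9·(0.43680, -0.89956) = (80.503, -8.4763). So J.y = -8.4763.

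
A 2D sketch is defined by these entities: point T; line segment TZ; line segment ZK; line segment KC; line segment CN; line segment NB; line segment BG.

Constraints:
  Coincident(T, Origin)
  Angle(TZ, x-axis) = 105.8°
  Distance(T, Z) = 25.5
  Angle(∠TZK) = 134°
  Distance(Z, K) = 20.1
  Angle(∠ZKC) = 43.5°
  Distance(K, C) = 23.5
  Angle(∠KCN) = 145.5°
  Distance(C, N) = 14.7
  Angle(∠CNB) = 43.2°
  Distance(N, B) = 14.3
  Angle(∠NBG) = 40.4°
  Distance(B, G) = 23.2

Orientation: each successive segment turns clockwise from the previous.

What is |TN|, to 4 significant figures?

6.250

T is at the origin; TZ runs at 105.8° with length 25.5, so Z = (-6.943, 24.54). ∠TZK = 134.0° gives ZK at 59.80° from the x-axis; with |ZK| = 20.1, K = (3.168, 41.91). ∠ZKC = 43.5° gives KC at -76.70° from the x-axis; with |KC| = 23.5, C = (8.574, 19.04). ∠KCN = 145.5° gives CN at -111.2° from the x-axis; with |CN| = 14.7, N = (3.258, 5.334). Then |TN| = |N − T| = 6.250.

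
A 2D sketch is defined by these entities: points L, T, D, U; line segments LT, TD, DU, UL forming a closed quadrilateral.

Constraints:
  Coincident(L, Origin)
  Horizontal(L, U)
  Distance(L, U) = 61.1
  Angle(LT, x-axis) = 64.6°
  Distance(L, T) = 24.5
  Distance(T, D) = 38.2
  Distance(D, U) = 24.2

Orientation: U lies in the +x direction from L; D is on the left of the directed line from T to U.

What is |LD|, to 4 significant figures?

52.93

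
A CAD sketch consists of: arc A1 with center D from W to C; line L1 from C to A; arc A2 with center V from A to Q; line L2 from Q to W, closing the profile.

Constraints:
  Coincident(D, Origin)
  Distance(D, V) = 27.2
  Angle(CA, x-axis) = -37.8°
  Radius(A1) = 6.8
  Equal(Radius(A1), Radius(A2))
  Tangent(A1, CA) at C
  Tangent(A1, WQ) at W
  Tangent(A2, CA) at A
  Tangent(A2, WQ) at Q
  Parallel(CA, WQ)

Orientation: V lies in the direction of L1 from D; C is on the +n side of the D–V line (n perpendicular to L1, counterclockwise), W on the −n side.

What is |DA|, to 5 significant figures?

28.037

The slot axis is L1's direction at -37.8°, so u = (cos -37.8°, sin -37.8°) = (0.79016, -0.61291) and n = (−sin -37.8°, cos -37.8°) = (0.61291, 0.79016). D is at the origin and V lies 27.2 along u from D, so V = 27.2·u = (21.492, -16.671). Tangency of A1 to both parallel lines with radius 6.8 puts C and W at D ± 6.8·n: C = (4.1678, 5.3731), W = (-4.1678, -5.3731). Equal radii place A and Q the same way about V: A = V + 6.8·n = (25.660, -11.298), Q = V − 6.8·n = (17.324, -22.044). Then |DA| = |A − D| = 28.037.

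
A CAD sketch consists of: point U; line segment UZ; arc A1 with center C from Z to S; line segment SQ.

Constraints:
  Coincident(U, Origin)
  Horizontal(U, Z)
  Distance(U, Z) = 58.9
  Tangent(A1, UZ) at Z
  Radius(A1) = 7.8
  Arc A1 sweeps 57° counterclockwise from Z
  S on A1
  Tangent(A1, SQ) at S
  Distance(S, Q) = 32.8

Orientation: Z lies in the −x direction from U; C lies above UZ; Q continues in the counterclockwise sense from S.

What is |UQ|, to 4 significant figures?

46.42

On A1, Z sits at bearing -90° from C; a 57° counterclockwise sweep puts S at bearing -33°, so S = C + 7.8·(cos -33°, sin -33°) = (-52.36, 3.552). A1 meets SQ tangentially, so CS is at right angles to SQ, so SQ runs along (−sin -33°, cos -33°); with |SQ| = 32.8, Q = (-34.49, 31.06). Then |UQ| = |Q − U| = 46.42.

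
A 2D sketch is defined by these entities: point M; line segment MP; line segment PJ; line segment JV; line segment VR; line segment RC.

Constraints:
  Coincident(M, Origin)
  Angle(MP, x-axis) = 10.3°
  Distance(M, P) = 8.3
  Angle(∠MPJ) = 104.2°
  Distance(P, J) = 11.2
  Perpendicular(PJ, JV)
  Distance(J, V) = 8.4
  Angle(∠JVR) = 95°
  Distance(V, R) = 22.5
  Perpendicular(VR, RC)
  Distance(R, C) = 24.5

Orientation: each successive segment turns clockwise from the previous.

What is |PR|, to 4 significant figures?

15.27

M is at the origin; MP runs at 10.3° with length 8.3, so P = (8.166, 1.484). ∠MPJ = 104.2° gives PJ at -65.50° from the x-axis; with |PJ| = 11.2, J = (12.81, -8.708). PJ is perpendicular to JV, so JV runs at -155.5°; with |JV| = 8.4, V = (5.167, -12.19). ∠JVR = 95.0° gives VR at 119.5° from the x-axis; with |VR| = 22.5, R = (-5.912, 7.392). Then |PR| = |R − P| = 15.27.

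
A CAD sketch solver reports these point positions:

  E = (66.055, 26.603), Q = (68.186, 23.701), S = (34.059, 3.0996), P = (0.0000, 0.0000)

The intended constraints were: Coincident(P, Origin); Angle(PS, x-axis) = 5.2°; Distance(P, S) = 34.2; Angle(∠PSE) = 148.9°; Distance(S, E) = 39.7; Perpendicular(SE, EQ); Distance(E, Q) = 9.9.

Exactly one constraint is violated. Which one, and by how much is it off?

Distance(E, Q) = 9.9 — off by 6.30.

P = (0.00, 0.00) ✓; PS at 5.200° ✓; |PS| = 34.20 ✓; ∠PSE = 148.9° ✓; |SE| = 39.70 ✓; ∠(SE, EQ) = 90.01° ✓; |EQ| = 3.600 ✗.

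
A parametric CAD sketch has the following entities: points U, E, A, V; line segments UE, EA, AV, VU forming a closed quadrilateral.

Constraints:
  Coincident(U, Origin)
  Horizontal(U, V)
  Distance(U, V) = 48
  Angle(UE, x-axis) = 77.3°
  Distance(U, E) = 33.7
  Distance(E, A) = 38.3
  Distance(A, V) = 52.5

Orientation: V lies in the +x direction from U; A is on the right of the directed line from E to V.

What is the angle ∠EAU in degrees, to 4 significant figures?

32.92°

Checks: UE at 77.30° ✓; |EA| = 38.30 ✓; |AV| = 52.50 ✓.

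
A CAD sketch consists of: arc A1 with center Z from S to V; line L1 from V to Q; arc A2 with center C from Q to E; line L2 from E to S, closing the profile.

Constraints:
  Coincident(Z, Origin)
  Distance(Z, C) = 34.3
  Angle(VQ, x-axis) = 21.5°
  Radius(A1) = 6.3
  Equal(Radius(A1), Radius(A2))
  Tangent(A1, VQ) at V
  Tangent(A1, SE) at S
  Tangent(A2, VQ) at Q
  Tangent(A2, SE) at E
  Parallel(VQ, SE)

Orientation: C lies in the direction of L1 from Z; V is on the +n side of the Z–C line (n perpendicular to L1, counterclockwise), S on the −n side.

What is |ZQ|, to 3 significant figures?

34.9

The slot axis is L1's direction at 21.5°, so u = (cos 21.5°, sin 21.5°) = (0.930, 0.367) and n = (−sin 21.5°, cos 21.5°) = (-0.367, 0.930). Z is at the origin and C lies 34.3 along u from Z, so C = 34.3·u = (31.9, 12.6). Tangency of A1 to both parallel lines with radius 6.3 puts V and S at Z ± 6.3·n: V = (-2.31, 5.86), S = (2.31, -5.86). Equal radii place Q and E the same way about C: Q = C + 6.3·n = (29.6, 18.4), E = C − 6.3·n = (34.2, 6.71). Then |ZQ| = |Q − Z| = 34.9.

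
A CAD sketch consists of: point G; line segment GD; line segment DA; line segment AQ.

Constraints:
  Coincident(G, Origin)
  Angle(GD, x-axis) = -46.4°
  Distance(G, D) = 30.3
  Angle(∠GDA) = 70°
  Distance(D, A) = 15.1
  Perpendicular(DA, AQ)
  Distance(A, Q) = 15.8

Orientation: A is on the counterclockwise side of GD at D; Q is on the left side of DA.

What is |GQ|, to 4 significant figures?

13.53

G is at the origin; GD runs at -46.4° with length 30.3, so D = 30.3·(cos -46.4°, sin -46.4°) = (20.90, -21.94). ∠GDA = 70.0°, so DA runs at -46.4° + (180° − 70.0°) = 63.60° from the x-axis; with |DA| = 15.1, A = D + 15.1·(cos 63.60°, sin 63.60°) = (27.61, -8.417). DA is perpendicular to AQ; with |AQ| = 15.8 on the left of DA, Q = A + 15.8·(-0.8957, 0.4446) = (13.46, -1.392). Then |GQ| = |Q − G| = 13.53.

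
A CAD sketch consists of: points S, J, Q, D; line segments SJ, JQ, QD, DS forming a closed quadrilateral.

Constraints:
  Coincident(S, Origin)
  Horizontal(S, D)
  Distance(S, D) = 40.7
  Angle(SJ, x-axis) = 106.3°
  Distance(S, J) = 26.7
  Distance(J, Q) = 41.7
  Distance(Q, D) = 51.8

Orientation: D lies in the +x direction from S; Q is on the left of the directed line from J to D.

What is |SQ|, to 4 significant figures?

56.41

Checks: |JQ| = 41.70 ✓; |QD| = 51.80 ✓.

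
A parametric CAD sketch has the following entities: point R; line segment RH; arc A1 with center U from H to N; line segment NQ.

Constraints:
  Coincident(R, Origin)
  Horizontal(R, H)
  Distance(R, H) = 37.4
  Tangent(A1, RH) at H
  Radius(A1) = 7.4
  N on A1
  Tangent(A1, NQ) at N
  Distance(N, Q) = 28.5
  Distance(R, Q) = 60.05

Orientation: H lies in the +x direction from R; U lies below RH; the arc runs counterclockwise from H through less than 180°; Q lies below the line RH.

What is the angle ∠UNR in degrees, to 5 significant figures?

120.93°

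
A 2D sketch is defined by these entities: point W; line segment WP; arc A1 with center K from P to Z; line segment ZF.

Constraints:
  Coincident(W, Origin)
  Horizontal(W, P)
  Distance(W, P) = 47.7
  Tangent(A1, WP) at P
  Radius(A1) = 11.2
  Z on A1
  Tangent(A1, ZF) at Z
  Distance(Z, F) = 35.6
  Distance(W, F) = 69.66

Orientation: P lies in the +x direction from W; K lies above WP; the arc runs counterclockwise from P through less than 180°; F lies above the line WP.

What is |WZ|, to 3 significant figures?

60.2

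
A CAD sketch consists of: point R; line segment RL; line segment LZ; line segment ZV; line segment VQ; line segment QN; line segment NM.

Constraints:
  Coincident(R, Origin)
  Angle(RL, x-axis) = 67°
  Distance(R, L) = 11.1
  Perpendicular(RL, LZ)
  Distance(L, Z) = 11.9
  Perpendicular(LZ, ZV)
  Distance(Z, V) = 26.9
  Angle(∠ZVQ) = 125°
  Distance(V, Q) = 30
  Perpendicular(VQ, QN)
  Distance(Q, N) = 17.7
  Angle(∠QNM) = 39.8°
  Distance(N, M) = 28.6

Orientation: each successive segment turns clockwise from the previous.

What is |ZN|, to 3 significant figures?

45.6

∠ZVQ = 125.0° gives VQ at -168° from the x-axis; with |VQ| = 30.0, Q = (-24.6, -25.4). VQ ⟂ QN, so QN runs at 102°; with |QN| = 17.7, N = (-28.2, -8.12). Then |ZN| = |N − Z| = 45.6.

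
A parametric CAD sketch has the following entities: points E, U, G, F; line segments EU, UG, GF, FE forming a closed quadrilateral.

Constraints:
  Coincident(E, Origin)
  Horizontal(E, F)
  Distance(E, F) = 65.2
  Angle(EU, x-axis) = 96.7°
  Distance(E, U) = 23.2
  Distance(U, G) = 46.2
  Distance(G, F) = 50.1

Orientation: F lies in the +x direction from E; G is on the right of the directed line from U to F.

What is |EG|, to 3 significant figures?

25.8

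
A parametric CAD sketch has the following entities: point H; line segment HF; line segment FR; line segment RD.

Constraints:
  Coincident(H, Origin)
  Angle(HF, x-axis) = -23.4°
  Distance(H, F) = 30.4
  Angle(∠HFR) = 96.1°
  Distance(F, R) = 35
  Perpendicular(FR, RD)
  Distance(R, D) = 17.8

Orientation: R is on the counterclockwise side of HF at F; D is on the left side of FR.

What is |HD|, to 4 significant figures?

40.20

H is at the origin; HF runs at -23.4° with length 30.4, so F = 30.4·(cos -23.4°, sin -23.4°) = (27.90, -12.07). ∠HFR = 96.1°, so FR runs at -23.4° + (180° − 96.1°) = 60.50° from the x-axis; with |FR| = 35.0, R = F + 35.0·(cos 60.50°, sin 60.50°) = (45.13, 18.39). The perpendicularity gives RD at right angles to FR; with |RD| = 17.8 on the left of FR, D = R + 17.8·(-0.8704, 0.4924) = (29.64, 27.15). Then |HD| = |D − H| = 40.20.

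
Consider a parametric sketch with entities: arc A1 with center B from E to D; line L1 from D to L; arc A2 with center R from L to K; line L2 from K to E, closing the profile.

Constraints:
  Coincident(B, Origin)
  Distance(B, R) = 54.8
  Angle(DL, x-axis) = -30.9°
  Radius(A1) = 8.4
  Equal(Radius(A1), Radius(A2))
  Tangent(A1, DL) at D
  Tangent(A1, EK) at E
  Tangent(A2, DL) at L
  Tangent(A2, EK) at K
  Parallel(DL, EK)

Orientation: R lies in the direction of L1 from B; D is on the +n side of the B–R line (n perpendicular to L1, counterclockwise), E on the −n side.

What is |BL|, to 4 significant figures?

55.44

The slot axis is L1's direction at -30.9°, so u = (cos -30.9°, sin -30.9°) = (0.8581, -0.5135) and n = (−sin -30.9°, cos -30.9°) = (0.5135, 0.8581). B is at the origin and R lies 54.8 along u from B, so R = 54.8·u = (47.02, -28.14). Tangency of A1 to both parallel lines with radius 8.4 puts D and E at B ± 8.4·n: D = (4.314, 7.208), E = (-4.314, -7.208). Equal radii place L and K the same way about R: L = R + 8.4·n = (51.34, -20.93), K = R − 8.4·n = (42.71, -35.35). Then |BL| = |L − B| = 55.44.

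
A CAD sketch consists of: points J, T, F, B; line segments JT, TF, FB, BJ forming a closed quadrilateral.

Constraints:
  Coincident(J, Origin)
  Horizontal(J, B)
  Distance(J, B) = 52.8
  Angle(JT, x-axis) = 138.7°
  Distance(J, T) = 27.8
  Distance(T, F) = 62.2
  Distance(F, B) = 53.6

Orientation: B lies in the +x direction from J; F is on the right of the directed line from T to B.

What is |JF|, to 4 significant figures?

36.52

Checks: |TF| = 62.20 ✓; |FB| = 53.60 ✓.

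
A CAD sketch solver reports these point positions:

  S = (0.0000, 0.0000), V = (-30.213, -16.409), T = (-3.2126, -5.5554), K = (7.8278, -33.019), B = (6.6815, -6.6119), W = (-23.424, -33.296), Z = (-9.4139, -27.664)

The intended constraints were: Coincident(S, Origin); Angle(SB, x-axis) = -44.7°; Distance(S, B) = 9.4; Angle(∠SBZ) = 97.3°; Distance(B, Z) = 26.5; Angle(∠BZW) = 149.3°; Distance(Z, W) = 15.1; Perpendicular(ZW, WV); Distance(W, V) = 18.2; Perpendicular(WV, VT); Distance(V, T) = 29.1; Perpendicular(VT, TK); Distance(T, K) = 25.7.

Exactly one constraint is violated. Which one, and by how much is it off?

Distance(T, K) = 25.7 — off by 3.90.

S = (0.00, 0.00) ✓; SB at -44.70° ✓; |SB| = 9.400 ✓; ∠SBZ = 97.30° ✓; |BZ| = 26.50 ✓; ∠BZW = 149.3° ✓; |ZW| = 15.10 ✓; ∠(ZW, WV) = 90.00° ✓; |WV| = 18.20 ✓; ∠(WV, VT) = 90.00° ✓; |VT| = 29.10 ✓; ∠(VT, TK) = 90.00° ✓; |TK| = 29.60 ✗.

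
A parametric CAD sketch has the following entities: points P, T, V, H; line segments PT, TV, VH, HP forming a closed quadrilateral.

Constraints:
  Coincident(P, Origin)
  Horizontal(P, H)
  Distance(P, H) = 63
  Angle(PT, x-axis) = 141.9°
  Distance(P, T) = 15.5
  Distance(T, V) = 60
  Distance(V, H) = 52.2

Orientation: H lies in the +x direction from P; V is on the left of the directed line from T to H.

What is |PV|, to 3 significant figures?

57.7

Checks: |TV| = 60.00 ✓; |VH| = 52.20 ✓.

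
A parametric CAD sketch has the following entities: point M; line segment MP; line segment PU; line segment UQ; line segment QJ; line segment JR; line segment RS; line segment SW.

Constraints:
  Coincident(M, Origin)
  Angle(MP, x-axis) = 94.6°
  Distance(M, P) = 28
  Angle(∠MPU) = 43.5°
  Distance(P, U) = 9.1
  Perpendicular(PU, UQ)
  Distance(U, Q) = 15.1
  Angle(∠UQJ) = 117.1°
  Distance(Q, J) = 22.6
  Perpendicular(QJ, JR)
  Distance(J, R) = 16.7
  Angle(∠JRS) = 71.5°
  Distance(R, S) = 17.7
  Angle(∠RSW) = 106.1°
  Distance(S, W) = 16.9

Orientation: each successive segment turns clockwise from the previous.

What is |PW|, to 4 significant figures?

23.98

∠JRS = 71.5° gives RS at -33.30° from the x-axis; with |RS| = 17.7, S = (-8.347, 22.79). ∠RSW = 106.1° gives SW at -107.2° from the x-axis; with |SW| = 16.9, W = (-13.34, 6.651). Then |PW| = |W − P| = 23.98.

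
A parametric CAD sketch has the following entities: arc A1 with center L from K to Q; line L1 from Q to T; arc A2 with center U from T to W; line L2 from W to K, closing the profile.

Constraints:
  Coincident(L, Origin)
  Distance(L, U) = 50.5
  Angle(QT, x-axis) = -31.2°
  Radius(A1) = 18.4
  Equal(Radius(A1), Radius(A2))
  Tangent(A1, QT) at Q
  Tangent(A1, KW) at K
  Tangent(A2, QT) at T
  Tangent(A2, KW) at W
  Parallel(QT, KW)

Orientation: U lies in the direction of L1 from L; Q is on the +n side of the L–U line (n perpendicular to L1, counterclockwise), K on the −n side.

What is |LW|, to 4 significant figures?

53.75

Tangency of A1 to both parallel lines with radius 18.4 puts Q and K at L ± 18.4·n: Q = (9.532, 15.74), K = (-9.532, -15.74). Equal radii place T and W the same way about U: T = U + 18.4·n = (52.73, -10.42), W = U − 18.4·n = (33.66, -41.90). Then |LW| = |W − L| = 53.75.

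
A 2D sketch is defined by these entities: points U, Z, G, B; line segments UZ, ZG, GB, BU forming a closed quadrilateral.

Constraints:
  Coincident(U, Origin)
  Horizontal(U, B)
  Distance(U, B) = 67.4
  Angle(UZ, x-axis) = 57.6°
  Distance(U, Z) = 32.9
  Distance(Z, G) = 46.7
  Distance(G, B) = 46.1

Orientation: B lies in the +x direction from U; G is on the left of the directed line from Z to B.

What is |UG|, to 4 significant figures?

76.00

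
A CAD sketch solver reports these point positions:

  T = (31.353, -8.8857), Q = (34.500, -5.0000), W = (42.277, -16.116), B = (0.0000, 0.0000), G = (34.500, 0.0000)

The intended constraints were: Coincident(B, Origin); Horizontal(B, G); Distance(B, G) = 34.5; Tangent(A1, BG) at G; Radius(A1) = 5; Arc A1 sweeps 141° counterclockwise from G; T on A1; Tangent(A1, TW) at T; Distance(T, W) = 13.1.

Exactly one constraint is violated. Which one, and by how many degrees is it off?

Tangent(A1, TW) at T — off by 5.50°.

B = (0.00, 0.00) ✓; B.y = 0.00, G.y = 0.00 ✓; |BG| = 34.50 ✓; ∠(QG, GB) = 90.00° ✓; |QG| = 5.000 ✓; bearing(Q→T) − bearing(Q→G) = 141.0° ✓; |QT| = 5.000 ✓; ∠(QT, TW) = 84.50° ✗; |TW| = 13.10 ✓.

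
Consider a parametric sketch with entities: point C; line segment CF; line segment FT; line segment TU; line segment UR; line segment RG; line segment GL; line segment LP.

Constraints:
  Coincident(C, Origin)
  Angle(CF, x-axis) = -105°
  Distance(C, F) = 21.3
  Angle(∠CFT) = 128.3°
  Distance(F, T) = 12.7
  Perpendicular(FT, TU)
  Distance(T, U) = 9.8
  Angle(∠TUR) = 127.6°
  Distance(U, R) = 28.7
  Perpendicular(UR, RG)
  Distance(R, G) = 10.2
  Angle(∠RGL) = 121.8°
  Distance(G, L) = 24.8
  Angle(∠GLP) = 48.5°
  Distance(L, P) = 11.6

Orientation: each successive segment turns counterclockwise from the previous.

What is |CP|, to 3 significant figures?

15.2

C is at the origin; CF runs at -105.0° with length 21.3, so F = (-5.51, -20.6). ∠CFT = 128.3° gives FT at -53.3° from the x-axis; with |FT| = 12.7, T = (2.08, -30.8). FT ⟂ TU, so TU runs at 36.7°; with |TU| = 9.8, U = (9.93, -24.9). ∠TUR = 127.6° gives UR at 89.1° from the x-axis; with |UR| = 28.7, R = (10.4, 3.80). UR ⟂ RG, so RG runs at 179°; with |RG| = 10.2, G = (0.186, 3.96). ∠RGL = 121.8° gives GL at -123° from the x-axis; with |GL| = 24.8, L = (-13.2, -16.9). ∠GLP = 48.5° gives LP at 8.80° from the x-axis; with |LP| = 11.6, P = (-1.75, -15.1). Then |CP| = |P − C| = 15.2.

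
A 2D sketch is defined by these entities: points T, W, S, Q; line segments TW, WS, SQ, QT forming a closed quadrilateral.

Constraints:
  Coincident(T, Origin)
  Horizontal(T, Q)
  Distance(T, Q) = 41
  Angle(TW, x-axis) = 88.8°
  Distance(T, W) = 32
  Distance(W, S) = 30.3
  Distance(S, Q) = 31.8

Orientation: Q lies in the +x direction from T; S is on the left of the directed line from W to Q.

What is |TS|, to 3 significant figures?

43.2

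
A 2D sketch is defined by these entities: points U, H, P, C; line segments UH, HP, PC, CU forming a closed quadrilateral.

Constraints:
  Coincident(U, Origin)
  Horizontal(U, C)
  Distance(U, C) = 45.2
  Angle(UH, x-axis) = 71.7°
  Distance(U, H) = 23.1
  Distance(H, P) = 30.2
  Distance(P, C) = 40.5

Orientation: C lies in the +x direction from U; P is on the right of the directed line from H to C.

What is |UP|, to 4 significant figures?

9.914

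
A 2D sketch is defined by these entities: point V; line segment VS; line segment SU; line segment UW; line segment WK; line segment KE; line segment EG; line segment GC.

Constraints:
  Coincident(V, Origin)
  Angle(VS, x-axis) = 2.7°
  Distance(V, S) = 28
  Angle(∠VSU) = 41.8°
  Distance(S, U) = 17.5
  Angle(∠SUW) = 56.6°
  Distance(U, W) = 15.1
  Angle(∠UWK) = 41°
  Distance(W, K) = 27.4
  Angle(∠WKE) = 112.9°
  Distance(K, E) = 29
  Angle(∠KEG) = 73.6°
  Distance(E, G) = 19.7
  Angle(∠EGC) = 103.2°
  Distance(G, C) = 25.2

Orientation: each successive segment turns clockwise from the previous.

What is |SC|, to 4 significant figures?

13.03

V is at the origin; VS runs at 2.7° with length 28.0, so S = (27.97, 1.319). ∠VSU = 41.8° gives SU at -135.5° from the x-axis; with |SU| = 17.5, U = (15.49, -10.95). ∠SUW = 56.6° gives UW at 101.1° from the x-axis; with |UW| = 15.1, W = (12.58, 3.871). ∠UWK = 41.0° gives WK at -37.90° from the x-axis; with |WK| = 27.4, K = (34.20, -12.96). ∠WKE = 112.9° gives KE at -105.0° from the x-axis; with |KE| = 29.0, E = (26.70, -40.97). ∠KEG = 73.6° gives EG at 148.6° from the x-axis; with |EG| = 19.7, G = (9.880, -30.71). ∠EGC = 103.2° gives GC at 71.80° from the x-axis; with |GC| = 25.2, C = (17.75, -6.769). Then |SC| = |C − S| = 13.03.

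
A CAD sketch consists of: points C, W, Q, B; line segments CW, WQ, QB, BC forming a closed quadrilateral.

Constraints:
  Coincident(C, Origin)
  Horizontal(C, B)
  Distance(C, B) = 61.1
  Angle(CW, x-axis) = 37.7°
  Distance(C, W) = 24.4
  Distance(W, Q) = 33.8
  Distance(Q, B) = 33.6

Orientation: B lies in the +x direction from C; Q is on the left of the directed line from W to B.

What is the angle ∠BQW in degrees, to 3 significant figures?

82.4°

C is at the origin; CB is horizontal with |CB| = 61.1 and B in +x, so B = (61.1, 0). CW runs at 37.7° with |CW| = 24.4, so W = (19.3, 14.9). Q is determined by |WQ| = 33.8 and |QB| = 33.6 together: it lies at the intersection of circle(W, 33.8) and circle(B, 33.6). With |WB| = 44.4, the foot of the radical line on WB is 22.3 from W and the perpendicular offset is √(33.8² − 22.3²) = 25.4. Taking the left-of-WB solution: Q = (48.9, 31.3).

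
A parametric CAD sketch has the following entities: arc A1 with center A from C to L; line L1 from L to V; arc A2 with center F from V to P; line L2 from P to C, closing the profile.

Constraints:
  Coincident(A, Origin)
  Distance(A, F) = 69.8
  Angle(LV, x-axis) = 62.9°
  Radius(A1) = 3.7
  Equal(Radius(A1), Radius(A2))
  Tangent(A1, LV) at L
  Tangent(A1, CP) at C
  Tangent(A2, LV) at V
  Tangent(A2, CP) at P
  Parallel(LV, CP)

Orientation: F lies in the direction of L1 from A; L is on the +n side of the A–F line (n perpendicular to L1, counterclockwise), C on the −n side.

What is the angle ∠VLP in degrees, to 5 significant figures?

6.0517°

The slot axis is L1's direction at 62.9°, so u = (cos 62.9°, sin 62.9°) = (0.45554, 0.89021) and n = (−sin 62.9°, cos 62.9°) = (-0.89021, 0.45554). A is at the origin and F lies 69.8 along u from A, so F = 69.8·u = (31.797, 62.137). Tangency of A1 to both parallel lines with radius 3.7 puts L and C at A ± 3.7·n: L = (-3.2938, 1.6855), C = (3.2938, -1.6855). Equal radii place V and P the same way about F: V = F + 3.7·n = (28.503, 63.822), P = F − 3.7·n = (35.091, 60.451). Then cos ∠VLP = LV·LP / (|LV||LP|), giving 6.0517°.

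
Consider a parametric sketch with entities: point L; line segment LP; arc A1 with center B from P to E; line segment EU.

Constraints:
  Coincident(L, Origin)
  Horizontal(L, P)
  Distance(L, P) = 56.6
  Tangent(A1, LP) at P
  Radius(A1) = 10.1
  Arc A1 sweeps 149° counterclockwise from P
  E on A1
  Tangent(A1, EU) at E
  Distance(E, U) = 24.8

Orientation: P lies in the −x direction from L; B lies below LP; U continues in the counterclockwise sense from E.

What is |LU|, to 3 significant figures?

51.4

On A1, P sits at bearing 90° from B; a 149° counterclockwise sweep puts E at bearing 239°, so E = B + 10.1·(cos 239°, sin 239°) = (-61.8, -18.8). Since A1 is tangent to EU there, BE ⟂ EU, so EU runs along (−sin 239°, cos 239°); with |EU| = 24.8, U = (-40.5, -31.5). Then |LU| = |U − L| = 51.4.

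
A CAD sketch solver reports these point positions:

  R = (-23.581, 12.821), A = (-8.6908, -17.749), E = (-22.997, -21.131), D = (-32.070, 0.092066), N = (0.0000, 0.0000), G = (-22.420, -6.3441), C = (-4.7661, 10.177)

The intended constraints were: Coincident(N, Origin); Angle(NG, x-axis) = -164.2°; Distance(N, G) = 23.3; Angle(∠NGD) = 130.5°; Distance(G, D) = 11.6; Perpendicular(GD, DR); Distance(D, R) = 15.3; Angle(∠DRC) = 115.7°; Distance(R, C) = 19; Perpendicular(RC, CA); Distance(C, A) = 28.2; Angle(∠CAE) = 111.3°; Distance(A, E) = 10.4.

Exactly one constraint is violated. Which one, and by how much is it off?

Distance(A, E) = 10.4 — off by 4.30.

N = (0.00, 0.00) ✓; NG at -164.2° ✓; |NG| = 23.30 ✓; ∠NGD = 130.5° ✓; |GD| = 11.60 ✓; ∠(GD, DR) = 90.00° ✓; |DR| = 15.30 ✓; ∠DRC = 115.7° ✓; |RC| = 19.00 ✓; ∠(RC, CA) = 90.00° ✓; |CA| = 28.20 ✓; ∠CAE = 111.3° ✓; |AE| = 14.70 ✗.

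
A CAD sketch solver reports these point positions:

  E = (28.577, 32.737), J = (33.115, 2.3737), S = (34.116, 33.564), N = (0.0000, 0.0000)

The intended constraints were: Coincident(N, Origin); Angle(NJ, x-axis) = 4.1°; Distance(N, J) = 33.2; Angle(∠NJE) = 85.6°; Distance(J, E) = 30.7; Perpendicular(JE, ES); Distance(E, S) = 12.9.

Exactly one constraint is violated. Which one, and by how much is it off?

Distance(E, S) = 12.9 — off by 7.30.

N = (0.00, 0.00) ✓; NJ at 4.100° ✓; |NJ| = 33.20 ✓; ∠NJE = 85.60° ✓; |JE| = 30.70 ✓; ∠(JE, ES) = 90.01° ✓; |ES| = 5.600 ✗.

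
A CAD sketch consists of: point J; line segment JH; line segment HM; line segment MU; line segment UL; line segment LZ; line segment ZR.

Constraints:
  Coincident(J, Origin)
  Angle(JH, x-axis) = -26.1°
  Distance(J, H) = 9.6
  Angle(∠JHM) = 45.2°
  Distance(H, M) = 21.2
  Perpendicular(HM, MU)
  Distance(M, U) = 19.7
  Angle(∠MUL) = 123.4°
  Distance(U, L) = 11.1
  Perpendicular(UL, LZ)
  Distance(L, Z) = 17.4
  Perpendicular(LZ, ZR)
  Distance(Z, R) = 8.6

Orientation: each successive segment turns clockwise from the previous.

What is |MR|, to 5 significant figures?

13.378

J is at the origin; JH runs at -26.1° with length 9.6, so H = (8.6211, -4.2234). ∠JHM = 45.2° gives HM at -160.90° from the x-axis; with |HM| = 21.2, M = (-11.412, -11.160). The perpendicularity gives MU at right angles to HM, so MU runs at 109.10°; with |MU| = 19.7, U = (-17.858, 7.4551). ∠MUL = 123.4° gives UL at 52.500° from the x-axis; with |UL| = 11.1, L = (-11.101, 16.261). UL ⟂ LZ, so LZ runs at -37.500°; with |LZ| = 17.4, Z = (2.7036, 5.6688). LZ ⟂ ZR, so ZR runs at -127.50°; with |ZR| = 8.6, R = (-2.5318, -1.1540). Then |MR| = |R − M| = 13.378.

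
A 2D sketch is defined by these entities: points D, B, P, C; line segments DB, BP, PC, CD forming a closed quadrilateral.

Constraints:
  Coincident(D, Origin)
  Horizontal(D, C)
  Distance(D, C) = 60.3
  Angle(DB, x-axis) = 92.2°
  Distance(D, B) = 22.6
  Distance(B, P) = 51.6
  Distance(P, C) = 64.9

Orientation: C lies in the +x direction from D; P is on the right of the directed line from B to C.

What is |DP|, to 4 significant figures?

29.01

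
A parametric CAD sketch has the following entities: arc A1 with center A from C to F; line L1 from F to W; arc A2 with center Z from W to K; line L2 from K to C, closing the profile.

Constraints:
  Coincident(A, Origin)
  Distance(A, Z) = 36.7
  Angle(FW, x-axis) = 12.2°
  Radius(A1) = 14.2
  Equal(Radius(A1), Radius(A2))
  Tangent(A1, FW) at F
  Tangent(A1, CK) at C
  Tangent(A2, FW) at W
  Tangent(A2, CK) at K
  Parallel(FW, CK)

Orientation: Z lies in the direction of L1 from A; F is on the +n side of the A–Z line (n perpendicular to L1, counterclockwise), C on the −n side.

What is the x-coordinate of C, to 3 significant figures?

3.00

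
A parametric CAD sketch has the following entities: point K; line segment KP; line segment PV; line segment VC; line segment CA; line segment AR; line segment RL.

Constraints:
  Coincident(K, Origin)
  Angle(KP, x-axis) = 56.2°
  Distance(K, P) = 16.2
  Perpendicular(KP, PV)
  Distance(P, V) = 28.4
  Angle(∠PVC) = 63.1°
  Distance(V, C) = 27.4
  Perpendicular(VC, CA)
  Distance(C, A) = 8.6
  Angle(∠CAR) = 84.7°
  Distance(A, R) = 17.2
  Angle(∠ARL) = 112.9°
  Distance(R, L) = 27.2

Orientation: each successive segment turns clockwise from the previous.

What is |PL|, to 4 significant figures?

45.54

∠CAR = 84.7° gives AR at 24.00° from the x-axis; with |AR| = 17.2, R = (20.22, -1.250). ∠ARL = 112.9° gives RL at -43.10° from the x-axis; with |RL| = 27.2, L = (40.08, -19.84). Then |PL| = |L − P| = 45.54.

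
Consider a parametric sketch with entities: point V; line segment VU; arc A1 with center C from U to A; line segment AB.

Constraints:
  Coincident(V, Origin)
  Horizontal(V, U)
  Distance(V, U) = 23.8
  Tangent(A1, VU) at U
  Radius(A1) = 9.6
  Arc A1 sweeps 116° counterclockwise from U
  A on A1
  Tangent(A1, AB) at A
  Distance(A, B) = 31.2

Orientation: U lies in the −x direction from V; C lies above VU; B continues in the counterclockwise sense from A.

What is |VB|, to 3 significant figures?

50.8

V is at the origin; VU is horizontal with |VU| = 23.8 and U on the −x side, so U = (-23.8, 0.00). A1 meets VU tangentially, so CU is at right angles to VU, so C = U + (0, 9.6) = (-23.8, 9.60). On A1, U sits at bearing -90° from C; a 116° counterclockwise sweep puts A at bearing 26°, so A = C + 9.6·(cos 26°, sin 26°) = (-15.2, 13.8). The tangent condition forces CA to be normal to AB, so AB runs along (−sin 26°, cos 26°); with |AB| = 31.2, B = (-28.8, 41.9). Then |VB| = |B − V| = 50.8.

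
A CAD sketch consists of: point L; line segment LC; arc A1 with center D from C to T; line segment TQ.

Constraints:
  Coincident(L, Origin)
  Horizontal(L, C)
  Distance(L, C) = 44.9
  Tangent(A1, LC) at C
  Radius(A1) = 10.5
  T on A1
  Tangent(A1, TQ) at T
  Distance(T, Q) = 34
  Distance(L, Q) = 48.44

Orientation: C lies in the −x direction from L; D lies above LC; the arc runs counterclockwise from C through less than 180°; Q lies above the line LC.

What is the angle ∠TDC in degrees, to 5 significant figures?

75.412°

L is at the origin; LC is horizontal with |LC| = 44.9 and C on the −x side, so C = (-44.900, 0.0000). The tangent condition forces DC to be normal to LC, so D = C + (0, 10.5) = (-44.900, 10.500). Since DT ⟂ TQ (tangency), |DQ| = √(10.5² + 34.0²) = 35.584 regardless of where T sits on A1. So Q lies on both circle(L, 48.44) and circle(D, 35.584); the above-LC intersection is Q = (-26.175, 40.759). T is the foot of the tangent from Q: T = (-34.739, 7.8553).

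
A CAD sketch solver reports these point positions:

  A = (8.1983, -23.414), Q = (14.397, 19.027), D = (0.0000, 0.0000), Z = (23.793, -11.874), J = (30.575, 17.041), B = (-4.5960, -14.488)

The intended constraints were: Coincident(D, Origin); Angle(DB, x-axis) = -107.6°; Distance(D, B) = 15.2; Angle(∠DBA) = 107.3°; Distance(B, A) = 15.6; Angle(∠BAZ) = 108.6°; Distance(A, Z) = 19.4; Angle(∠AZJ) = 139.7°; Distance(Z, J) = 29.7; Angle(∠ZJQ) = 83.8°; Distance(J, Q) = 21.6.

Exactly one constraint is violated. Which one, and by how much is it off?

Distance(J, Q) = 21.6 — off by 5.30.

D = (0.00, 0.00) ✓; DB at -107.6° ✓; |DB| = 15.20 ✓; ∠DBA = 107.3° ✓; |BA| = 15.60 ✓; ∠BAZ = 108.6° ✓; |AZ| = 19.40 ✓; ∠AZJ = 139.7° ✓; |ZJ| = 29.70 ✓; ∠ZJQ = 83.80° ✓; |JQ| = 16.30 ✗.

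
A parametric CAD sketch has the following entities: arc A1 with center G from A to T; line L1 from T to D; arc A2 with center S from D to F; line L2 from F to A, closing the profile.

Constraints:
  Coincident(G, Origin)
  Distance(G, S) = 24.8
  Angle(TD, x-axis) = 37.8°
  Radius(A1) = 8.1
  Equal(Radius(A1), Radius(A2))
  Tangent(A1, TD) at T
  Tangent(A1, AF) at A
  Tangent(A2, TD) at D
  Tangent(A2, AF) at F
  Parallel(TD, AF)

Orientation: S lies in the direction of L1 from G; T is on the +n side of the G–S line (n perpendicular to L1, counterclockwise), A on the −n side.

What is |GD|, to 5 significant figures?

26.089

Tangency of A1 to both parallel lines with radius 8.1 puts T and A at G ± 8.1·n: T = (-4.9645, 6.4003), A = (4.9645, -6.4003). Equal radii place D and F the same way about S: D = S + 8.1·n = (14.631, 21.600), F = S − 8.1·n = (24.560, 8.7998). Then |GD| = |D − G| = 26.089.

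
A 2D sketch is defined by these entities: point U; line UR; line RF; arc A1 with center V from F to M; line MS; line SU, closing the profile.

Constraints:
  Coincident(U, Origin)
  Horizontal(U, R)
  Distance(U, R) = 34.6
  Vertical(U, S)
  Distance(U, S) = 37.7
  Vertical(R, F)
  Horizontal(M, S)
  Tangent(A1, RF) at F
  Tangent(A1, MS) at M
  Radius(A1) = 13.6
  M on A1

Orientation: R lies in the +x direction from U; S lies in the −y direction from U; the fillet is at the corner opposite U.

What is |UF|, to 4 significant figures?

42.17

U is at the origin; UR is horizontal with |UR| = 34.6 and R on the +x side, so R = (34.60, 0.000). U and S share the same x with |US| = 37.7 and S on the −y side, so S = (0.000, -37.70). The virtual corner opposite U is at (34.60, -37.70). Since A1 is tangent to RF there, VF ⟂ RF and the tangent condition forces VM to be normal to MS, with radius 13.6, so the center V sits 13.6 in from both sides at V = (21.00, -24.10). That places the tangent points at F = (34.60, -24.10) on RF and M = (21.00, -37.70) on MS. Then |UF| = |F − U| = 42.17.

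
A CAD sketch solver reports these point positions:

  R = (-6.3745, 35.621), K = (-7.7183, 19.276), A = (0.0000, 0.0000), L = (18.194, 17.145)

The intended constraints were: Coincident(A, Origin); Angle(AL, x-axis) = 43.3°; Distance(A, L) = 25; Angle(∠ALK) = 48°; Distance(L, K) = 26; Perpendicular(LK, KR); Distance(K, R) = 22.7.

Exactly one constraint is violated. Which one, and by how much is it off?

Distance(K, R) = 22.7 — off by 6.30.

A = (0.00, 0.00) ✓; AL at 43.30° ✓; |AL| = 25.00 ✓; ∠ALK = 48.00° ✓; |LK| = 26.00 ✓; ∠(LK, KR) = 90.00° ✓; |KR| = 16.40 ✗.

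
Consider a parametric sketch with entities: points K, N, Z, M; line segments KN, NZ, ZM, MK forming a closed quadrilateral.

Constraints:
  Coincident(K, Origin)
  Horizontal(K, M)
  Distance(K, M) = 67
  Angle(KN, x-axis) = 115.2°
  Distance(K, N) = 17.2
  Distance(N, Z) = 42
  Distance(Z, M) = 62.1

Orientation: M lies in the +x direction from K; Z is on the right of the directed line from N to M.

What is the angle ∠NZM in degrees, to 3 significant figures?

91.6°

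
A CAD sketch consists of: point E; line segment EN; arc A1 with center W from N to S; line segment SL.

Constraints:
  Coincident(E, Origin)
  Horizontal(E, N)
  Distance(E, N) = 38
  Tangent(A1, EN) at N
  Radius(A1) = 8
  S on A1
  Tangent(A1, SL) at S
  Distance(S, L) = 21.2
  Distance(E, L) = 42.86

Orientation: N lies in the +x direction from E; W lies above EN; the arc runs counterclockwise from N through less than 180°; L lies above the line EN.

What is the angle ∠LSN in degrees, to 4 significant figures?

115.7°

E is at the origin; E and N share the same y with |EN| = 38.0 and N on the +x side, so N = (38.00, 0.000). Since A1 is tangent to EN there, WN ⟂ EN, so W = N + (0, 8) = (38.00, 8.000). Since WS ⟂ SL (tangency), |WL| = √(8.0² + 21.2²) = 22.66 regardless of where S sits on A1. So L lies on both circle(E, 42.86) and circle(W, 22.66); the above-EN intersection is L = (31.03, 29.56). S is the foot of the tangent from L: S = (44.25, 12.99).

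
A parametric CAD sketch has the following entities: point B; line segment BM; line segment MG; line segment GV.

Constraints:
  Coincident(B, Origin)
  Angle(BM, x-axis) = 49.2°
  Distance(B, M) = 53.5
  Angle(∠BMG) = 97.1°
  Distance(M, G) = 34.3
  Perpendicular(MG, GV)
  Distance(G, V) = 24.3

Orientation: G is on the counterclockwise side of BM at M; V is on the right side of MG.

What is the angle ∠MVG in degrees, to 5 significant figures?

54.684°

B is at the origin; BM runs at 49.2° with length 53.5, so M = 53.5·(cos 49.2°, sin 49.2°) = (34.958, 40.499). ∠BMG = 97.1°, so MG runs at 49.2° + (180° − 97.1°) = 132.10° from the x-axis; with |MG| = 34.3, G = M + 34.3·(cos 132.10°, sin 132.10°) = (11.962, 65.949). MG ⟂ GV; with |GV| = 24.3 on the right of MG, V = G + 24.3·(0.74198, 0.67043) = (29.992, 82.240). Then cos ∠MVG = VM·VG / (|VM||VG|), giving 54.684°.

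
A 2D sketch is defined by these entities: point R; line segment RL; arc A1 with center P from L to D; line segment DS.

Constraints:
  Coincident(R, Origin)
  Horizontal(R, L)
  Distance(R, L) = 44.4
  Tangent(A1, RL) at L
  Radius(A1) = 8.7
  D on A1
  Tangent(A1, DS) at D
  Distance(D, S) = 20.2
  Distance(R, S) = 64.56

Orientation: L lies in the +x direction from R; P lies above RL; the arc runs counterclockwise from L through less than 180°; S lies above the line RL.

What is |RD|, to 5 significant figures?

52.821

R is at the origin; R and L share the same y with |RL| = 44.4 and L on the +x side, so L = (44.400, 0.0000). The tangent condition forces PL to be normal to RL, so P = L + (0, 8.7) = (44.400, 8.7000). Since PD ⟂ DS (tangency), |PS| = √(8.7² + 20.2²) = 21.994 regardless of where D sits on A1. So S lies on both circle(R, 64.56) and circle(P, 21.994); the above-RL intersection is S = (59.751, 24.451). D is the foot of the tangent from S: D = (52.524, 5.5875).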